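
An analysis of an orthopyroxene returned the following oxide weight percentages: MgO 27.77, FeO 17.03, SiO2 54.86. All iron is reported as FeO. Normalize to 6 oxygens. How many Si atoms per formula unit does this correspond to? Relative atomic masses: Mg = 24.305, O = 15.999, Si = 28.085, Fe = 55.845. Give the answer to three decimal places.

1.991 Si apfu

MgO: 27.77/40.304 = 0.68901 mol → 0.68901 mol Mg, 0.68901 mol O.
FeO: 17.03/71.844 = 0.23704 mol → 0.23704 mol Fe, 0.23704 mol O.
SiO2: 54.86/60.083 = 0.91307 mol → 0.91307 mol Si, 1.82614 mol O.
Total oxygen = 2.75219 mol. Normalization factor = 6/2.75219 = 2.18008.
Si per 6 O = 0.91307 × 2.18008 = 1.991.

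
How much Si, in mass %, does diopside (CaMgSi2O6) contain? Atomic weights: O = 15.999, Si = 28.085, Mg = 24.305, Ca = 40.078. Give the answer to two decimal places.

25.94 mass %

Formula mass = 1*40.078 + 1*24.305 + 2*28.085 + 6*15.999 = 216.547 g/mol, of which 56.170 g is Si.
So Si makes up 56.170/216.547 = 0.2594 of the mass, i.e. 25.94%.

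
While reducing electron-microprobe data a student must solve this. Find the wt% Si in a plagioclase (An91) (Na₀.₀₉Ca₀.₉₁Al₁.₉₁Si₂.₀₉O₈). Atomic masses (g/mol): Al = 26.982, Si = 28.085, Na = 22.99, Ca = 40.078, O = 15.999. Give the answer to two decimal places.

Formula mass = 0.09*22.99 + 0.91*40.078 + 1.91*26.982 + 2.09*28.085 + 8*15.999 = 276.765 g/mol, of which 58.698 g is Si.
So Si makes up 58.698/276.765 = 0.2121 of the mass, i.e. 21.21%.

21.21 wt%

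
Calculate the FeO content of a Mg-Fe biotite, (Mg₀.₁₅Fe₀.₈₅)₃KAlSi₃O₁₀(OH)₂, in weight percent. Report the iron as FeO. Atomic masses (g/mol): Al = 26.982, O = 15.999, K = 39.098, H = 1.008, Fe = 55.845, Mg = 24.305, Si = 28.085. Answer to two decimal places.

Formula mass = 497.681 g/mol.
2.55 Fe → 2.5500 mol FeO per formula unit; M(FeO) = 71.844, so FeO mass = 183.202 g.
183.202/497.681 × 100 = 36.81 wt%.

36.81 wt%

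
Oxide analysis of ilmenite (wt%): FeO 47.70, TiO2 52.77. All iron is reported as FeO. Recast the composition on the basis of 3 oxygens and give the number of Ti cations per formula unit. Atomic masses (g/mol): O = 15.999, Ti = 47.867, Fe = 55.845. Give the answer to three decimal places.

FeO: 47.70/71.844 = 0.66394 mol → 0.66394 mol Fe, 0.66394 mol O.
TiO2: 52.77/79.865 = 0.66074 mol → 0.66074 mol Ti, 1.32148 mol O.
Total oxygen = 1.98542 mol. Normalization factor = 3/1.98542 = 1.51102.
Ti per 3 O = 0.66074 × 1.51102 = 0.998.

0.998 Ti apfu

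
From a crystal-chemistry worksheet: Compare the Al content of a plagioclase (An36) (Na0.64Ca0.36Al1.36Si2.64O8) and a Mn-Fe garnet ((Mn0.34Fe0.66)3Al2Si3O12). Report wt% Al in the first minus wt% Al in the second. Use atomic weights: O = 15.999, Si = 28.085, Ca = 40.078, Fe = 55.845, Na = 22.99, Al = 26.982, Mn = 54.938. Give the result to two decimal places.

Al in Na0.64Ca0.36Al1.36Si2.64O8: molar mass 267.974 g/mol; 1.36×26.982 = 36.696 g → 13.69 wt%.
Al in (Mn0.34Fe0.66)3Al2Si3O12: molar mass 496.817 g/mol; 2×26.982 = 53.964 g → 10.86 wt%.
Difference = 13.69 − 10.86 = 2.83 percentage points.

2.83 percentage points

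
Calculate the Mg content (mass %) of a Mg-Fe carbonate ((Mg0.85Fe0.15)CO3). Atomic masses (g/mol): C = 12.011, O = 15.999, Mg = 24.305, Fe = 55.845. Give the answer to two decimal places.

23.20 mass %

Molar mass of (Mg0.85Fe0.15)CO3: 0.85·24.305 + 0.15·55.845 + 1·12.011 + 3·15.999 = 89.044 g/mol.
Mass of Mg per formula unit: 0.85 × 24.305 = 20.659 g.
Weight fraction Mg = 20.659 / 89.044 = 0.2320.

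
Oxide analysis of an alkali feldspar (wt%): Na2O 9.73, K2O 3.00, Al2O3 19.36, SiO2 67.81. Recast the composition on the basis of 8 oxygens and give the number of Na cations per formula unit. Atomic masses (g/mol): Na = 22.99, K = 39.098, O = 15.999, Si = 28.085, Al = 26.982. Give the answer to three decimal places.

0.833 Na apfu

Na2O (M=61.979): mol = 0.15699; Na = 0.31398, O = 0.15699.
K2O (M=94.195): mol = 0.03185; K = 0.06370, O = 0.03185.
Al2O3 (M=101.961): mol = 0.18988; Al = 0.37976, O = 0.56964.
SiO2 (M=60.083): mol = 1.12861; Si = 1.12861, O = 2.25722.
ΣO = 3.01570; factor = 8/ΣO = 2.65278.
Na apfu = 0.31398 × 2.65278 = 0.833.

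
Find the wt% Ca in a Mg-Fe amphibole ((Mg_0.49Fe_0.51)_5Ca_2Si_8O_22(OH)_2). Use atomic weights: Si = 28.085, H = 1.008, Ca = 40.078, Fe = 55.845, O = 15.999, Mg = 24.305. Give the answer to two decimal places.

Formula mass = 2.45·24.305 + 2.55·55.845 + 2·40.078 + 8·28.085 + 24·15.999 + 2·1.008 = 892.780 g/mol, of which 80.156 g is Ca.
So Ca makes up 80.156/892.780 = 0.0898 of the mass, i.e. 8.98%.

8.98 weight percent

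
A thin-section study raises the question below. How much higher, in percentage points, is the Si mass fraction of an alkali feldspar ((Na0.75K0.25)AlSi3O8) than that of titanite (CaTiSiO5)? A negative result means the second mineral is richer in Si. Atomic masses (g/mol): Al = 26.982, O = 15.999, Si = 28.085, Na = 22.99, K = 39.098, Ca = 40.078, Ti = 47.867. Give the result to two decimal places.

Si in (Na0.75K0.25)AlSi3O8: molar mass 266.246 g/mol; 3×28.085 = 84.255 g → 31.65 wt%.
Si in CaTiSiO5: molar mass 196.025 g/mol; 1×28.085 = 28.085 g → 14.33 wt%.
Difference = 31.65 − 14.33 = 17.32 percentage points.

17.32 percentage points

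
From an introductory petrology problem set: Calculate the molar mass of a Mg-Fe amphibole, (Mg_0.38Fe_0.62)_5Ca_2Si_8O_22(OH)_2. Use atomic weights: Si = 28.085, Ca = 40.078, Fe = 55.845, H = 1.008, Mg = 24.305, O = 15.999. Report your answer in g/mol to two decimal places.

Mg: 1.90 × 24.305 = 46.1795
Fe: 3.10 × 55.845 = 173.1195
Ca: 2 × 40.078 = 80.1560
Si: 8 × 28.085 = 224.6800
O: 24 × 15.999 = 383.9760
H: 2 × 1.008 = 2.0160
Summing the contributions gives the formula mass.

910.13 g/mol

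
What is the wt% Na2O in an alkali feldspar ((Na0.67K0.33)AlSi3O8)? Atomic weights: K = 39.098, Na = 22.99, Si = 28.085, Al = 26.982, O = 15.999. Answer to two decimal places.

7.76 wt%

Formula mass = 267.535 g/mol.
0.67 Na → 0.3350 mol Na2O per formula unit; M(Na2O) = 61.979, so Na2O mass = 20.763 g.
20.763/267.535 × 100 = 7.76 wt%.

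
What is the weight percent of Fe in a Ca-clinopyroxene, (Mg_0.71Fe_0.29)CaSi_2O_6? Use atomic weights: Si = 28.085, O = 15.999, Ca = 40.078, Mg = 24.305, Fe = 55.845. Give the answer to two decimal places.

7.18 mass %

Formula mass = 0.71*24.305 + 0.29*55.845 + 1*40.078 + 2*28.085 + 6*15.999 = 225.694 g/mol, of which 16.195 g is Fe.
So Fe makes up 16.195/225.694 = 0.0718 of the mass, i.e. 7.18%.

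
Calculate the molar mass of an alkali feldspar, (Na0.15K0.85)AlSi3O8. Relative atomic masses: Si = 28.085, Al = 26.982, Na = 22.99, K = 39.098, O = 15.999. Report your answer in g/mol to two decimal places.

275.91 g/mol

Na: 0.15 × 22.99 = 3.4485
K: 0.85 × 39.098 = 33.2333
Al: 1 × 26.982 = 26.9820
Si: 3 × 28.085 = 84.2550
O: 8 × 15.999 = 127.9920
Summing the contributions gives the formula mass.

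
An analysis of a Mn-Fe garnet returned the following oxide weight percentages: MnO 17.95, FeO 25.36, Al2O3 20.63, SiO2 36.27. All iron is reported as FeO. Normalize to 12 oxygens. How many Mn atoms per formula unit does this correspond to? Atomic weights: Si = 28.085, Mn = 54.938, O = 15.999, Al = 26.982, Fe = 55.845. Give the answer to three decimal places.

17.95 wt% MnO ÷ 70.937 g/mol = 0.25304 mol, giving 0.25304 Mn and 0.25304 O.
25.36 wt% FeO ÷ 71.844 g/mol = 0.35299 mol, giving 0.35299 Fe and 0.35299 O.
20.63 wt% Al2O3 ÷ 101.961 g/mol = 0.20233 mol, giving 0.40466 Al and 0.60699 O.
36.27 wt% SiO2 ÷ 60.083 g/mol = 0.60366 mol, giving 0.60366 Si and 1.20732 O.
Oxygen sums to 2.42034; scaling by 12/2.42034 = 4.95798 puts the formula on 12 O.
Mn: 0.25304 × 4.95798 = 1.255 atoms per formula unit.

1.255 Mn apfu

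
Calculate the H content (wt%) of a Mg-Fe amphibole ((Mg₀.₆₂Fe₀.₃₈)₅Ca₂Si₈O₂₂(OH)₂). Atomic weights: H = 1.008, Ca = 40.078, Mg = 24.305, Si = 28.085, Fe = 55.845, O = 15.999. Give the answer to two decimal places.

0.23 wt%

Molar mass of (Mg₀.₆₂Fe₀.₃₈)₅Ca₂Si₈O₂₂(OH)₂: 3.10·24.305 + 1.90·55.845 + 2·40.078 + 8·28.085 + 24·15.999 + 2·1.008 = 872.279 g/mol.
Mass of H per formula unit: 2 × 1.008 = 2.016 g.
Weight fraction H = 2.016 / 872.279 = 0.0023.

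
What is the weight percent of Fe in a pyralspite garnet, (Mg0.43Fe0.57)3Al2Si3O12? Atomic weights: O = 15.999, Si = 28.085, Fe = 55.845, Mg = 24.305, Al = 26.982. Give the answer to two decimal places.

20.89 mass %

M((Mg0.43Fe0.57)3Al2Si3O12) = 457.055 g/mol.
Fe contributes 1.71 × 55.845 = 95.495 g per mole.
95.495/457.055 = 0.2089 → 20.89%.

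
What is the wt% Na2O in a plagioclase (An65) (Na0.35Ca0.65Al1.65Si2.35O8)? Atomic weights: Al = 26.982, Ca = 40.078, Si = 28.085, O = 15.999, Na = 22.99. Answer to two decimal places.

M(Na0.35Ca0.65Al1.65Si2.35O8) = 272.609 g/mol; M(Na2O) = 61.979 g/mol.
Moles Na2O per formula unit = 0.35 Na ÷ 2 = 0.1750.
Na2O fraction = (0.1750 × 61.979) / 272.609 = 10.846/272.609 = 0.0398.

3.98 wt%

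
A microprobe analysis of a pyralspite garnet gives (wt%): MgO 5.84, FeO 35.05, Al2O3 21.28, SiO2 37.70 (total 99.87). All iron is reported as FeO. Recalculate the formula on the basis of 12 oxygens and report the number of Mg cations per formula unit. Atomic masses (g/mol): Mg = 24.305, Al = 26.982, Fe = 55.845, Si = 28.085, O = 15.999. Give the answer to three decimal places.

0.692 Mg apfu

MgO: 5.84/40.304 = 0.14490 mol → 0.14490 mol Mg, 0.14490 mol O.
FeO: 35.05/71.844 = 0.48786 mol → 0.48786 mol Fe, 0.48786 mol O.
Al2O3: 21.28/101.961 = 0.20871 mol → 0.41742 mol Al, 0.62613 mol O.
SiO2: 37.70/60.083 = 0.62747 mol → 0.62747 mol Si, 1.25494 mol O.
Total oxygen = 2.51383 mol. Normalization factor = 12/2.51383 = 4.77359.
Mg per 12 O = 0.14490 × 4.77359 = 0.692.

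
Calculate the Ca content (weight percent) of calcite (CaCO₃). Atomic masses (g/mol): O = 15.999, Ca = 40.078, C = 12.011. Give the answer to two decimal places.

Molar mass of CaCO₃: 1×40.078 + 1×12.011 + 3×15.999 = 100.086 g/mol.
Mass of Ca per formula unit: 1 × 40.078 = 40.078 g.
Weight fraction Ca = 40.078 / 100.086 = 0.4004.

40.04 weight percent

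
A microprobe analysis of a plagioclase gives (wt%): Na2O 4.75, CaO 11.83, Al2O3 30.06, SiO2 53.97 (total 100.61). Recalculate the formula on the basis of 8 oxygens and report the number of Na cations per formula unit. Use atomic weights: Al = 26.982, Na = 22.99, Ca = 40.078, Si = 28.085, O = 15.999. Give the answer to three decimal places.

0.413 Na apfu

4.75 wt% Na2O ÷ 61.979 g/mol = 0.07664 mol, giving 0.15328 Na and 0.07664 O.
11.83 wt% CaO ÷ 56.077 g/mol = 0.21096 mol, giving 0.21096 Ca and 0.21096 O.
30.06 wt% Al2O3 ÷ 101.961 g/mol = 0.29482 mol, giving 0.58964 Al and 0.88446 O.
53.97 wt% SiO2 ÷ 60.083 g/mol = 0.89826 mol, giving 0.89826 Si and 1.79652 O.
Oxygen sums to 2.96858; scaling by 8/2.96858 = 2.69489 puts the formula on 8 O.
Na: 0.15328 × 2.69489 = 0.413 atoms per formula unit.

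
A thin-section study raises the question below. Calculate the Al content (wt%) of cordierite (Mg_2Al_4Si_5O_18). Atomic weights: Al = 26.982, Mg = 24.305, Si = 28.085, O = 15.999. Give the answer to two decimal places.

Molar mass of Mg_2Al_4Si_5O_18: 2×24.305 + 4×26.982 + 5×28.085 + 18×15.999 = 584.945 g/mol.
Mass of Al per formula unit: 4 × 26.982 = 107.928 g.
Weight fraction Al = 107.928 / 584.945 = 0.1845.

18.45 wt%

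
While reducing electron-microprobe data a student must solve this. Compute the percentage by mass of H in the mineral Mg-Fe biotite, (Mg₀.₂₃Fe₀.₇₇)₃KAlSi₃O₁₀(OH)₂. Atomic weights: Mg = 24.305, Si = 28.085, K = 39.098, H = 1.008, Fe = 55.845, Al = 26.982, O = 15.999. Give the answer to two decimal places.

M((Mg₀.₂₃Fe₀.₇₇)₃KAlSi₃O₁₀(OH)₂) = 490.111 g/mol.
H contributes 2 × 1.008 = 2.016 g per mole.
2.016/490.111 = 0.0041 → 0.41%.

0.41 weight percent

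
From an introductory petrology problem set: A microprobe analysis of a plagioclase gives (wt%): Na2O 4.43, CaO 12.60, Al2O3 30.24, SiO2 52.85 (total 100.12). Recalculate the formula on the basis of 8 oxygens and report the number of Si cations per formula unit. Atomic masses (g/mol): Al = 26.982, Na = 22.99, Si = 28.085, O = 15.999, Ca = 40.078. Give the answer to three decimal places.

4.43 wt% Na2O ÷ 61.979 g/mol = 0.07148 mol, giving 0.14296 Na and 0.07148 O.
12.60 wt% CaO ÷ 56.077 g/mol = 0.22469 mol, giving 0.22469 Ca and 0.22469 O.
30.24 wt% Al2O3 ÷ 101.961 g/mol = 0.29658 mol, giving 0.59316 Al and 0.88974 O.
52.85 wt% SiO2 ÷ 60.083 g/mol = 0.87962 mol, giving 0.87962 Si and 1.75924 O.
Oxygen sums to 2.94515; scaling by 8/2.94515 = 2.71633 puts the formula on 8 O.
Si: 0.87962 × 2.71633 = 2.389 atoms per formula unit.

2.389 Si apfu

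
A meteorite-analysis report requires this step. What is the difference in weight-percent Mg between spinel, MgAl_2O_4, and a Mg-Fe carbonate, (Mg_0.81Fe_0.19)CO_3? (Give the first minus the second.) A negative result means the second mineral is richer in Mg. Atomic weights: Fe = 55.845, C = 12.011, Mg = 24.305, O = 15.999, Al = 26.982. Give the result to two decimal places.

-4.72 percentage points

Mg in MgAl_2O_4: molar mass 142.265 g/mol; 1×24.305 = 24.305 g → 17.08 wt%.
Mg in (Mg_0.81Fe_0.19)CO_3: molar mass 90.306 g/mol; 0.81×24.305 = 19.687 g → 21.80 wt%.
Difference = 17.08 − 21.80 = -4.72 percentage points.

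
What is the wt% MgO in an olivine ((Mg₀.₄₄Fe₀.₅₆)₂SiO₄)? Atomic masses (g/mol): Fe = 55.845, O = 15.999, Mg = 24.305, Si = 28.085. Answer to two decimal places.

20.15 wt%

Formula mass = 176.016 g/mol.
0.88 Mg → 0.8800 mol MgO per formula unit; M(MgO) = 40.304, so MgO mass = 35.468 g.
35.468/176.016 × 100 = 20.15 wt%.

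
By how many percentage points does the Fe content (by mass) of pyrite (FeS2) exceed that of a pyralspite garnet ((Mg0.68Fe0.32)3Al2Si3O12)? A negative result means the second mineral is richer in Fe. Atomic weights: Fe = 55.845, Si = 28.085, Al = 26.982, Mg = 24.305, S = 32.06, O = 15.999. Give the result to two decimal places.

34.18 percentage points

First mineral: 55.845 g Fe in 119.965 g formula = 46.55 wt% Fe.
Second mineral: 53.611 g Fe in 433.400 g formula = 12.37 wt% Fe.
46.55% − 12.37% gives a difference of 34.18 percentage points.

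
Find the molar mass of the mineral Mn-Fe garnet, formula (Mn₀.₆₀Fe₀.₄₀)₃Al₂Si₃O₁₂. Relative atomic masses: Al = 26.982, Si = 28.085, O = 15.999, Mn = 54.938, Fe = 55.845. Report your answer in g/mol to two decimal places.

M = 1.80·54.938 + 1.20·55.845 + 2·26.982 + 3·28.085 + 12·15.999

496.11 g/mol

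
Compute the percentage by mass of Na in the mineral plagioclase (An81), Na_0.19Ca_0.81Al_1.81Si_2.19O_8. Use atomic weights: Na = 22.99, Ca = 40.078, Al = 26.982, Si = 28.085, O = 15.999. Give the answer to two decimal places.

M(Na_0.19Ca_0.81Al_1.81Si_2.19O_8) = 275.167 g/mol.
Na contributes 0.19 × 22.99 = 4.368 g per mole.
4.368/275.167 = 0.0159 → 1.59%.

1.59 wt%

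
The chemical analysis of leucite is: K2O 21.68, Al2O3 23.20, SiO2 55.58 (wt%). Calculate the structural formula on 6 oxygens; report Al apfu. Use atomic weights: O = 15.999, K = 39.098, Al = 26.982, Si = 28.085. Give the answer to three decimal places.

K2O: 21.68/94.195 = 0.23016 mol → 0.46032 mol K, 0.23016 mol O.
Al2O3: 23.20/101.961 = 0.22754 mol → 0.45508 mol Al, 0.68262 mol O.
SiO2: 55.58/60.083 = 0.92505 mol → 0.92505 mol Si, 1.85010 mol O.
Total oxygen = 2.76288 mol. Normalization factor = 6/2.76288 = 2.17165.
Al per 6 O = 0.45508 × 2.17165 = 0.988.

0.988 Al apfu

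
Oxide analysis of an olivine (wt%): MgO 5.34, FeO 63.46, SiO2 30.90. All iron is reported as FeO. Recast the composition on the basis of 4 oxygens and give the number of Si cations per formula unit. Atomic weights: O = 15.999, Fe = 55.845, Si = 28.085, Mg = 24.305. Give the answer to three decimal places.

MgO: 5.34/40.304 = 0.13249 mol → 0.13249 mol Mg, 0.13249 mol O.
FeO: 63.46/71.844 = 0.88330 mol → 0.88330 mol Fe, 0.88330 mol O.
SiO2: 30.90/60.083 = 0.51429 mol → 0.51429 mol Si, 1.02858 mol O.
Total oxygen = 2.04437 mol. Normalization factor = 4/2.04437 = 1.95659.
Si per 4 O = 0.51429 × 1.95659 = 1.006.

1.006 Si apfu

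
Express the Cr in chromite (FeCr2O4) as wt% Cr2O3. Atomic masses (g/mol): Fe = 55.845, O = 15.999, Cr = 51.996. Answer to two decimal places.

67.90 wt%

Formula mass = 223.833 g/mol.
2 Cr → 1.0000 mol Cr2O3 per formula unit; M(Cr2O3) = 151.989, so Cr2O3 mass = 151.989 g.
151.989/223.833 × 100 = 67.90 wt%.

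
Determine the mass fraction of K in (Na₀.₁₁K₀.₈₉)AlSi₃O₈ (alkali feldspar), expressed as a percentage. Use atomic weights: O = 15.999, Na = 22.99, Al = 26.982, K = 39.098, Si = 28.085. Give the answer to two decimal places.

12.58 wt%

Formula mass = 0.11·22.99 + 0.89·39.098 + 1·26.982 + 3·28.085 + 8·15.999 = 276.555 g/mol, of which 34.797 g is K.
So K makes up 34.797/276.555 = 0.1258 of the mass, i.e. 12.58%.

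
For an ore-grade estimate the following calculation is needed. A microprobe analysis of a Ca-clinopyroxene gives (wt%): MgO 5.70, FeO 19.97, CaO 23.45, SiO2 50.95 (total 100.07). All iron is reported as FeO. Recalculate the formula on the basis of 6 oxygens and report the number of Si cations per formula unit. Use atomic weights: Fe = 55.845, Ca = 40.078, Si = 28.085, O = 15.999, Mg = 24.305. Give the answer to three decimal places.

5.70 wt% MgO ÷ 40.304 g/mol = 0.14143 mol, giving 0.14143 Mg and 0.14143 O.
19.97 wt% FeO ÷ 71.844 g/mol = 0.27796 mol, giving 0.27796 Fe and 0.27796 O.
23.45 wt% CaO ÷ 56.077 g/mol = 0.41818 mol, giving 0.41818 Ca and 0.41818 O.
50.95 wt% SiO2 ÷ 60.083 g/mol = 0.84799 mol, giving 0.84799 Si and 1.69598 O.
Oxygen sums to 2.53355; scaling by 6/2.53355 = 2.36822 puts the formula on 6 O.
Si: 0.84799 × 2.36822 = 2.008 atoms per formula unit.

2.008 Si apfu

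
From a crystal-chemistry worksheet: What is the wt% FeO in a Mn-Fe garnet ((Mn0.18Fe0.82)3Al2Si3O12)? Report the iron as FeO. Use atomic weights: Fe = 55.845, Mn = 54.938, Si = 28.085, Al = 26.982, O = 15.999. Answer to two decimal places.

Formula mass = 497.252 g/mol.
2.46 Fe → 2.4600 mol FeO per formula unit; M(FeO) = 71.844, so FeO mass = 176.736 g.
176.736/497.252 × 100 = 35.54 wt%.

35.54 wt%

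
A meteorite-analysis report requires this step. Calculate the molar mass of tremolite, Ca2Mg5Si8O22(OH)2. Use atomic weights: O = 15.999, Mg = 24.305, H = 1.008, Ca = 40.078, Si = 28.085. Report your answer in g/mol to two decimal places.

812.35 g/mol

The formula mass is the sum 2·40.078 + 5·24.305 + 8·28.085 + 24·15.999 + 2·1.008.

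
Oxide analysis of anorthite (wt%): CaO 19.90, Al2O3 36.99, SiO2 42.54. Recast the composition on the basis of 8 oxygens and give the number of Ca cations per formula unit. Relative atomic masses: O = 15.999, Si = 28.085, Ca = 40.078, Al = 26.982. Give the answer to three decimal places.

19.90 wt% CaO ÷ 56.077 g/mol = 0.35487 mol, giving 0.35487 Ca and 0.35487 O.
36.99 wt% Al2O3 ÷ 101.961 g/mol = 0.36279 mol, giving 0.72558 Al and 1.08837 O.
42.54 wt% SiO2 ÷ 60.083 g/mol = 0.70802 mol, giving 0.70802 Si and 1.41604 O.
Oxygen sums to 2.85928; scaling by 8/2.85928 = 2.79791 puts the formula on 8 O.
Ca: 0.35487 × 2.79791 = 0.993 atoms per formula unit.

0.993 Ca apfu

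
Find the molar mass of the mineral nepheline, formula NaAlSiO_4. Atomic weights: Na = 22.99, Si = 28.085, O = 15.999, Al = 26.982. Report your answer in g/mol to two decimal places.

Na: 1 × 22.99 = 22.9900
Al: 1 × 26.982 = 26.9820
Si: 1 × 28.085 = 28.0850
O: 4 × 15.999 = 63.9960
Summing the contributions gives the formula mass.

142.05 g/mol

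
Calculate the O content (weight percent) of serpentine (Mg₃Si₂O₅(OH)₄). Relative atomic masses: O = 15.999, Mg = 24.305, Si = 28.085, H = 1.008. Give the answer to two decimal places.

51.96 weight percent

Formula mass = 3×24.305 + 2×28.085 + 9×15.999 + 4×1.008 = 277.108 g/mol, of which 143.991 g is O.
So O makes up 143.991/277.108 = 0.5196 of the mass, i.e. 51.96%.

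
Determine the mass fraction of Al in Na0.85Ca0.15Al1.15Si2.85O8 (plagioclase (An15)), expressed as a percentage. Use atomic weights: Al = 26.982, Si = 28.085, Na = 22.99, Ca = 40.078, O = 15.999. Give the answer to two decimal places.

11.73 mass %

Molar mass of Na0.85Ca0.15Al1.15Si2.85O8: 0.85×22.99 + 0.15×40.078 + 1.15×26.982 + 2.85×28.085 + 8×15.999 = 264.617 g/mol.
Mass of Al per formula unit: 1.15 × 26.982 = 31.029 g.
Weight fraction Al = 31.029 / 264.617 = 0.1173.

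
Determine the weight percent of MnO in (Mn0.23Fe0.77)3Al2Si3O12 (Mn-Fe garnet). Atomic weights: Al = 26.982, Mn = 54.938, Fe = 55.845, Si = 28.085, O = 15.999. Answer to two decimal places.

9.85 wt%

Molar mass of (Mn0.23Fe0.77)3Al2Si3O12 = 0.69*54.938 + 2.31*55.845 + 2*26.982 + 3*28.085 + 12*15.999 = 497.116 g/mol.
Each formula unit contains 0.69 Mn, equivalent to 0.69/1 = 0.6900 mol MnO.
M(MnO) = 1×54.938 + 1×15.999 = 70.937 g/mol.
Mass of MnO per formula unit = 0.6900 × 70.937 = 48.947 g.
MnO wt% = 48.947 / 497.116 × 100 = 9.85%.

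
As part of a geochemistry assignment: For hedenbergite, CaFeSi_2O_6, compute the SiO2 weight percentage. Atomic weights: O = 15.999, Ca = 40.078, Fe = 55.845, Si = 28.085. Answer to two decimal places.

48.44 wt%

M(CaFeSi_2O_6) = 248.087 g/mol; M(SiO2) = 60.083 g/mol.
Moles SiO2 per formula unit = 2 Si ÷ 1 = 2.0000.
SiO2 fraction = (2.0000 × 60.083) / 248.087 = 120.166/248.087 = 0.4844.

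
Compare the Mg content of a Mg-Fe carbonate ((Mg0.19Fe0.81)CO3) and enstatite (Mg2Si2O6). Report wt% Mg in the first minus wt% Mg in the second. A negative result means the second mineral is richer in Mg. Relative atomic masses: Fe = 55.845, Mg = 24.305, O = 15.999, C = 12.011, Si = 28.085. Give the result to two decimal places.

M((Mg0.19Fe0.81)CO3) = 109.860 g/mol, so wt% Mg = 4.618/109.860 × 100 = 4.20%.
M(Mg2Si2O6) = 200.774 g/mol, so wt% Mg = 48.610/200.774 × 100 = 24.21%.
4.20 − 24.21 = -20.01 pp.

-20.01 percentage points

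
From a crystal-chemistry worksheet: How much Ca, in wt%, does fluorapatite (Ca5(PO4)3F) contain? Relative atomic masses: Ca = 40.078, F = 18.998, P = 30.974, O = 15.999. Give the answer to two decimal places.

Formula mass = 5*40.078 + 3*30.974 + 12*15.999 + 1*18.998 = 504.298 g/mol, of which 200.390 g is Ca.
So Ca makes up 200.390/504.298 = 0.3974 of the mass, i.e. 39.74%.

39.74 wt%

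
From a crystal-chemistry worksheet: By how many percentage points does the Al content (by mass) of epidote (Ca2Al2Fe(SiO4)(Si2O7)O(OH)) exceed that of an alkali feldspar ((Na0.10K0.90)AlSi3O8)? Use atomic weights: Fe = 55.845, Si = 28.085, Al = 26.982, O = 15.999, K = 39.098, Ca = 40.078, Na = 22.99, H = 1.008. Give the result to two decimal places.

First mineral: 53.964 g Al in 483.215 g formula = 11.17 wt% Al.
Second mineral: 26.982 g Al in 276.716 g formula = 9.75 wt% Al.
11.17% − 9.75% gives a difference of 1.42 percentage points.

1.42 percentage points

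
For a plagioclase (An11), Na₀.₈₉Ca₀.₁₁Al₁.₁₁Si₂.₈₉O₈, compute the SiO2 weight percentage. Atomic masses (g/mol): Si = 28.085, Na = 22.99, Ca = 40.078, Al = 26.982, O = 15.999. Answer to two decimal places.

Formula mass = 263.977 g/mol.
2.89 Si → 2.8900 mol SiO2 per formula unit; M(SiO2) = 60.083, so SiO2 mass = 173.640 g.
173.640/263.977 × 100 = 65.78 wt%.

65.78 wt%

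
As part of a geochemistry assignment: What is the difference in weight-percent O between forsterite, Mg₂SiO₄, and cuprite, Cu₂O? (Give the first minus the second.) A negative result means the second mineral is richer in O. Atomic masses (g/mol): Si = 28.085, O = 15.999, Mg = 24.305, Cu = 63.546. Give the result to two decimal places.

34.31 percentage points

First mineral: 63.996 g O in 140.691 g formula = 45.49 wt% O.
Second mineral: 15.999 g O in 143.091 g formula = 11.18 wt% O.
45.49% − 11.18% gives a difference of 34.31 percentage points.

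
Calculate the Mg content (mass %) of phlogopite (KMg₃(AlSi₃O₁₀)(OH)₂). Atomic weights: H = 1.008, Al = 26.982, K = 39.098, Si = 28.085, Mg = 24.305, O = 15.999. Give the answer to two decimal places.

17.47 mass %

M(KMg₃(AlSi₃O₁₀)(OH)₂) = 417.254 g/mol.
Mg contributes 3 × 24.305 = 72.915 g per mole.
72.915/417.254 = 0.1747 → 17.47%.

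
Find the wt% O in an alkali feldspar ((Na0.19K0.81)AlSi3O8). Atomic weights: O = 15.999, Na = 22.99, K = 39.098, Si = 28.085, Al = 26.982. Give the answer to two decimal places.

Formula mass = 0.19*22.99 + 0.81*39.098 + 1*26.982 + 3*28.085 + 8*15.999 = 275.266 g/mol, of which 127.992 g is O.
So O makes up 127.992/275.266 = 0.4650 of the mass, i.e. 46.50%.

46.50 mass %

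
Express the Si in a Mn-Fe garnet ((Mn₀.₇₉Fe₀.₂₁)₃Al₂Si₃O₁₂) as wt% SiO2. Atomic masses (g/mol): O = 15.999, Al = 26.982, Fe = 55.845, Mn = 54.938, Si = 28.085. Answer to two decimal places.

36.37 wt%

M((Mn₀.₇₉Fe₀.₂₁)₃Al₂Si₃O₁₂) = 495.592 g/mol; M(SiO2) = 60.083 g/mol.
Moles SiO2 per formula unit = 3 Si ÷ 1 = 3.0000.
SiO2 fraction = (3.0000 × 60.083) / 495.592 = 180.249/495.592 = 0.3637.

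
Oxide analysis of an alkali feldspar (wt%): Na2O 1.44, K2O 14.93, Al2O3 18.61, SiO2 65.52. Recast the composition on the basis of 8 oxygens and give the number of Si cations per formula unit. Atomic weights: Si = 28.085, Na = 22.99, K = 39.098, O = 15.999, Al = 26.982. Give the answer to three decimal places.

Na2O (M=61.979): mol = 0.02323; Na = 0.04646, O = 0.02323.
K2O (M=94.195): mol = 0.15850; K = 0.31700, O = 0.15850.
Al2O3 (M=101.961): mol = 0.18252; Al = 0.36504, O = 0.54756.
SiO2 (M=60.083): mol = 1.09049; Si = 1.09049, O = 2.18098.
ΣO = 2.91027; factor = 8/ΣO = 2.74889.
Si apfu = 1.09049 × 2.74889 = 2.998.

2.998 Si apfu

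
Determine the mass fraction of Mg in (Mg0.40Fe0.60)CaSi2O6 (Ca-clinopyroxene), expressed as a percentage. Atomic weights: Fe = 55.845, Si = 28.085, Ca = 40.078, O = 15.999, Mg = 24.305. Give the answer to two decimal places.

4.13 wt%

Molar mass of (Mg0.40Fe0.60)CaSi2O6: 0.40*24.305 + 0.60*55.845 + 1*40.078 + 2*28.085 + 6*15.999 = 235.471 g/mol.
Mass of Mg per formula unit: 0.40 × 24.305 = 9.722 g.
Weight fraction Mg = 9.722 / 235.471 = 0.0413.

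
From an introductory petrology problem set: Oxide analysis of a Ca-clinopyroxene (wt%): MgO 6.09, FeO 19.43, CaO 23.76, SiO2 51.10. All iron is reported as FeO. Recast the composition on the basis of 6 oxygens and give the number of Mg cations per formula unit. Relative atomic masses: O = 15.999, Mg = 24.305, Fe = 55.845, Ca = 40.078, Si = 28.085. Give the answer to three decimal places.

MgO: 6.09/40.304 = 0.15110 mol → 0.15110 mol Mg, 0.15110 mol O.
FeO: 19.43/71.844 = 0.27045 mol → 0.27045 mol Fe, 0.27045 mol O.
CaO: 23.76/56.077 = 0.42370 mol → 0.42370 mol Ca, 0.42370 mol O.
SiO2: 51.10/60.083 = 0.85049 mol → 0.85049 mol Si, 1.70098 mol O.
Total oxygen = 2.54623 mol. Normalization factor = 6/2.54623 = 2.35642.
Mg per 6 O = 0.15110 × 2.35642 = 0.356.

0.356 Mg apfu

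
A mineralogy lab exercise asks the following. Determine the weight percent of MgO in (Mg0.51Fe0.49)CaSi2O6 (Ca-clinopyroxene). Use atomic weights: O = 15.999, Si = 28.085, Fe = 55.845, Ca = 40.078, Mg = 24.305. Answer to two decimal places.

Formula mass = 232.002 g/mol.
0.51 Mg → 0.5100 mol MgO per formula unit; M(MgO) = 40.304, so MgO mass = 20.555 g.
20.555/232.002 × 100 = 8.86 wt%.

8.86 wt%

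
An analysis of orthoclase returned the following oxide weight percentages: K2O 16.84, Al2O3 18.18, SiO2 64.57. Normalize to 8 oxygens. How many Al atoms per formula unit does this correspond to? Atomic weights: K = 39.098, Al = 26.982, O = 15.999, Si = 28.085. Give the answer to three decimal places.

0.996 Al apfu

K2O: 16.84/94.195 = 0.17878 mol → 0.35756 mol K, 0.17878 mol O.
Al2O3: 18.18/101.961 = 0.17830 mol → 0.35660 mol Al, 0.53490 mol O.
SiO2: 64.57/60.083 = 1.07468 mol → 1.07468 mol Si, 2.14936 mol O.
Total oxygen = 2.86304 mol. Normalization factor = 8/2.86304 = 2.79423.
Al per 8 O = 0.35660 × 2.79423 = 0.996.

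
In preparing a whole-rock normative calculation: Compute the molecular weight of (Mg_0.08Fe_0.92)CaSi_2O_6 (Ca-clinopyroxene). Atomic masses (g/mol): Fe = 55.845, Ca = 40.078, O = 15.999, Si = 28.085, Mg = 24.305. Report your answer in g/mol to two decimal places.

M = 0.08*24.305 + 0.92*55.845 + 1*40.078 + 2*28.085 + 6*15.999

245.56 g/mol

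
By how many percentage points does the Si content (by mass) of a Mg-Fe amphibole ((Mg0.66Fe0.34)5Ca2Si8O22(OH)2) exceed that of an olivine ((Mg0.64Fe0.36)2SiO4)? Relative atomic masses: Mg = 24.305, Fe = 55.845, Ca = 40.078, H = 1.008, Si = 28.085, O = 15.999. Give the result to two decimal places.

Si in (Mg0.66Fe0.34)5Ca2Si8O22(OH)2: molar mass 865.971 g/mol; 8×28.085 = 224.680 g → 25.95 wt%.
Si in (Mg0.64Fe0.36)2SiO4: molar mass 163.400 g/mol; 1×28.085 = 28.085 g → 17.19 wt%.
Difference = 25.95 − 17.19 = 8.76 percentage points.

8.76 percentage points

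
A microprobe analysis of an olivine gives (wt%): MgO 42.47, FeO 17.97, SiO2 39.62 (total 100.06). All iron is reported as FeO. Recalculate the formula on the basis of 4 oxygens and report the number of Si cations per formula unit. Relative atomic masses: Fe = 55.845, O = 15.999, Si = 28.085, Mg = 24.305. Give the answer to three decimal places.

MgO (M=40.304): mol = 1.05374; Mg = 1.05374, O = 1.05374.
FeO (M=71.844): mol = 0.25013; Fe = 0.25013, O = 0.25013.
SiO2 (M=60.083): mol = 0.65942; Si = 0.65942, O = 1.31884.
ΣO = 2.62271; factor = 4/ΣO = 1.52514.
Si apfu = 0.65942 × 1.52514 = 1.006.

1.006 Si apfu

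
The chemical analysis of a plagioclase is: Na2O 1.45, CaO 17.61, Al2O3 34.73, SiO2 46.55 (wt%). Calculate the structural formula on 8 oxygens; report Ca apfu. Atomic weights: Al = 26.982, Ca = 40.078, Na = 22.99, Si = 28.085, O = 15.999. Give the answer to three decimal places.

0.864 Ca apfu

1.45 wt% Na2O ÷ 61.979 g/mol = 0.02340 mol, giving 0.04680 Na and 0.02340 O.
17.61 wt% CaO ÷ 56.077 g/mol = 0.31403 mol, giving 0.31403 Ca and 0.31403 O.
34.73 wt% Al2O3 ÷ 101.961 g/mol = 0.34062 mol, giving 0.68124 Al and 1.02186 O.
46.55 wt% SiO2 ÷ 60.083 g/mol = 0.77476 mol, giving 0.77476 Si and 1.54952 O.
Oxygen sums to 2.90881; scaling by 8/2.90881 = 2.75027 puts the formula on 8 O.
Ca: 0.31403 × 2.75027 = 0.864 atoms per formula unit.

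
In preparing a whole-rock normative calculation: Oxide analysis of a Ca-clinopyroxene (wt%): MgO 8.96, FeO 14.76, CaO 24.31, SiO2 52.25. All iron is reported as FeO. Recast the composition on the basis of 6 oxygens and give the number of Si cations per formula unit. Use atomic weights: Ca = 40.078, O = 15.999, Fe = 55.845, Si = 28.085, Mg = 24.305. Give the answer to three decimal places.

2.006 Si apfu

MgO (M=40.304): mol = 0.22231; Mg = 0.22231, O = 0.22231.
FeO (M=71.844): mol = 0.20545; Fe = 0.20545, O = 0.20545.
CaO (M=56.077): mol = 0.43351; Ca = 0.43351, O = 0.43351.
SiO2 (M=60.083): mol = 0.86963; Si = 0.86963, O = 1.73926.
ΣO = 2.60053; factor = 6/ΣO = 2.30722.
Si apfu = 0.86963 × 2.30722 = 2.006.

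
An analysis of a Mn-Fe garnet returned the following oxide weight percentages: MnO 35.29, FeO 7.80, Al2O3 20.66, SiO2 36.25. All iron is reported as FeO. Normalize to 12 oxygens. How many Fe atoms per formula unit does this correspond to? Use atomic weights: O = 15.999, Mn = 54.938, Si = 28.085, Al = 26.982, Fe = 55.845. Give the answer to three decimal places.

0.538 Fe apfu

35.29 wt% MnO ÷ 70.937 g/mol = 0.49748 mol, giving 0.49748 Mn and 0.49748 O.
7.80 wt% FeO ÷ 71.844 g/mol = 0.10857 mol, giving 0.10857 Fe and 0.10857 O.
20.66 wt% Al2O3 ÷ 101.961 g/mol = 0.20263 mol, giving 0.40526 Al and 0.60789 O.
36.25 wt% SiO2 ÷ 60.083 g/mol = 0.60333 mol, giving 0.60333 Si and 1.20666 O.
Oxygen sums to 2.42060; scaling by 12/2.42060 = 4.95745 puts the formula on 12 O.
Fe: 0.10857 × 4.95745 = 0.538 atoms per formula unit.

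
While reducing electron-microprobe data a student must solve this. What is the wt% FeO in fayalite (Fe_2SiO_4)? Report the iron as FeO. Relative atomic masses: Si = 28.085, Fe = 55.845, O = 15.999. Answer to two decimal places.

70.51 wt%

M(Fe_2SiO_4) = 203.771 g/mol; M(FeO) = 71.844 g/mol.
Moles FeO per formula unit = 2 Fe ÷ 1 = 2.0000.
FeO fraction = (2.0000 × 71.844) / 203.771 = 143.688/203.771 = 0.7051.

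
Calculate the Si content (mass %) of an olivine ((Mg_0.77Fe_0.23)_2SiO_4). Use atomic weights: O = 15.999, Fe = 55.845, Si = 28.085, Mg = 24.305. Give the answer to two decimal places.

Formula mass = 1.54×24.305 + 0.46×55.845 + 1×28.085 + 4×15.999 = 155.199 g/mol, of which 28.085 g is Si.
So Si makes up 28.085/155.199 = 0.1810 of the mass, i.e. 18.10%.

18.10 mass %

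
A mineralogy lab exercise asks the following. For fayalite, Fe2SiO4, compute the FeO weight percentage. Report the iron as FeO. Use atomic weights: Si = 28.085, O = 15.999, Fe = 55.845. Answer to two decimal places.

70.51 wt%

Formula mass = 203.771 g/mol.
2 Fe → 2.0000 mol FeO per formula unit; M(FeO) = 71.844, so FeO mass = 143.688 g.
143.688/203.771 × 100 = 70.51 wt%.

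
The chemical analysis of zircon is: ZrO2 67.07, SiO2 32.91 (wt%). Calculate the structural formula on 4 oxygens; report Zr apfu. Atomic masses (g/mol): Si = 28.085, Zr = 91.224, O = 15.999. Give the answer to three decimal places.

ZrO2 (M=123.222): mol = 0.54430; Zr = 0.54430, O = 1.08860.
SiO2 (M=60.083): mol = 0.54774; Si = 0.54774, O = 1.09548.
ΣO = 2.18408; factor = 4/ΣO = 1.83143.
Zr apfu = 0.54430 × 1.83143 = 0.997.

0.997 Zr apfu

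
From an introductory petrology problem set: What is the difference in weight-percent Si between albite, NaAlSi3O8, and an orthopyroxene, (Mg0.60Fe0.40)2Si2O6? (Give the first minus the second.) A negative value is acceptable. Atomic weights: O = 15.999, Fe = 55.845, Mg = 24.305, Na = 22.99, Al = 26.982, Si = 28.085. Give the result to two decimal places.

7.28 percentage points

M(NaAlSi3O8) = 262.219 g/mol, so wt% Si = 84.255/262.219 × 100 = 32.13%.
M((Mg0.60Fe0.40)2Si2O6) = 226.006 g/mol, so wt% Si = 56.170/226.006 × 100 = 24.85%.
32.13 − 24.85 = 7.28 pp.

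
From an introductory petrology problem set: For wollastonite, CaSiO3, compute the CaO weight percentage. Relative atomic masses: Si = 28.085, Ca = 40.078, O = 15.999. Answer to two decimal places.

48.28 wt%

M(CaSiO3) = 116.160 g/mol; M(CaO) = 56.077 g/mol.
Moles CaO per formula unit = 1 Ca ÷ 1 = 1.0000.
CaO fraction = (1.0000 × 56.077) / 116.160 = 56.077/116.160 = 0.4828.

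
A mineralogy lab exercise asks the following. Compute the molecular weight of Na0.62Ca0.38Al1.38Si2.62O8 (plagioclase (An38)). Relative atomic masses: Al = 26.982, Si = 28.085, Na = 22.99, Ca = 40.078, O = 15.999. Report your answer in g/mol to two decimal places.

M = 0.62(22.99) + 0.38(40.078) + 1.38(26.982) + 2.62(28.085) + 8(15.999)

268.29 g/mol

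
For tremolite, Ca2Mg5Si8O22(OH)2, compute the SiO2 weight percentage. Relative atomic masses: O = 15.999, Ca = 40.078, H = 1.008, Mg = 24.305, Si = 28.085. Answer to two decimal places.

M(Ca2Mg5Si8O22(OH)2) = 812.353 g/mol; M(SiO2) = 60.083 g/mol.
Moles SiO2 per formula unit = 8 Si ÷ 1 = 8.0000.
SiO2 fraction = (8.0000 × 60.083) / 812.353 = 480.664/812.353 = 0.5917.

59.17 wt%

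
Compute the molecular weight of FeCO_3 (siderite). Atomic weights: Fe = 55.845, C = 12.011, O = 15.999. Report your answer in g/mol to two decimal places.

The formula mass is the sum 1*55.845 + 1*12.011 + 3*15.999.

115.85 g/mol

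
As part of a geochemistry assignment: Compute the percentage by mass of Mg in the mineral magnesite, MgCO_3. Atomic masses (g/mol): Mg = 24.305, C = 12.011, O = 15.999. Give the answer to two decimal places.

Molar mass of MgCO_3: 1·24.305 + 1·12.011 + 3·15.999 = 84.313 g/mol.
Mass of Mg per formula unit: 1 × 24.305 = 24.305 g.
Weight fraction Mg = 24.305 / 84.313 = 0.2883.

28.83 wt%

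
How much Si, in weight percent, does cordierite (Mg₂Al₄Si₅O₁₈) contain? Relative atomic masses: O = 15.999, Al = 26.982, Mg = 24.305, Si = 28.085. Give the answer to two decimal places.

Formula mass = 2*24.305 + 4*26.982 + 5*28.085 + 18*15.999 = 584.945 g/mol, of which 140.425 g is Si.
So Si makes up 140.425/584.945 = 0.2401 of the mass, i.e. 24.01%.

24.01 weight percent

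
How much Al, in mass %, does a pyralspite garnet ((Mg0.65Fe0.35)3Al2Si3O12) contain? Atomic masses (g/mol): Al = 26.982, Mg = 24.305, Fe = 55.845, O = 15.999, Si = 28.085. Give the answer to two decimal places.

12.37 mass %

Formula mass = 1.95*24.305 + 1.05*55.845 + 2*26.982 + 3*28.085 + 12*15.999 = 436.239 g/mol, of which 53.964 g is Al.
So Al makes up 53.964/436.239 = 0.1237 of the mass, i.e. 12.37%.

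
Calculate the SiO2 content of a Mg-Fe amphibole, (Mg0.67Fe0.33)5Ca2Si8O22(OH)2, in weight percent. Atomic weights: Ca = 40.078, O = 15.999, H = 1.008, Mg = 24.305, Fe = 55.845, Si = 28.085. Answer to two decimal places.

55.61 wt%

Formula mass = 864.394 g/mol.
8 Si → 8.0000 mol SiO2 per formula unit; M(SiO2) = 60.083, so SiO2 mass = 480.664 g.
480.664/864.394 × 100 = 55.61 wt%.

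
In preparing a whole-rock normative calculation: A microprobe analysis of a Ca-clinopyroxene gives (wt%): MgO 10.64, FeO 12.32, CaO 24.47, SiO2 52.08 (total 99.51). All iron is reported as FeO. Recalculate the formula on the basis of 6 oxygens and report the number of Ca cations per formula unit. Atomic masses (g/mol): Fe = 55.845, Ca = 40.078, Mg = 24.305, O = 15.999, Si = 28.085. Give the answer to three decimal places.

MgO (M=40.304): mol = 0.26399; Mg = 0.26399, O = 0.26399.
FeO (M=71.844): mol = 0.17148; Fe = 0.17148, O = 0.17148.
CaO (M=56.077): mol = 0.43636; Ca = 0.43636, O = 0.43636.
SiO2 (M=60.083): mol = 0.86680; Si = 0.86680, O = 1.73360.
ΣO = 2.60543; factor = 6/ΣO = 2.30288.
Ca apfu = 0.43636 × 2.30288 = 1.005.

1.005 Ca apfu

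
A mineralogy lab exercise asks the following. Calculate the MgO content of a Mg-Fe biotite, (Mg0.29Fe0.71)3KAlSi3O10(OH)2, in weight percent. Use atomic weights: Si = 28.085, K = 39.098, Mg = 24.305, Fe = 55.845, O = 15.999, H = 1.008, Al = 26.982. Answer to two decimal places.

7.24 wt%

M((Mg0.29Fe0.71)3KAlSi3O10(OH)2) = 484.434 g/mol; M(MgO) = 40.304 g/mol.
Moles MgO per formula unit = 0.87 Mg ÷ 1 = 0.8700.
MgO fraction = (0.8700 × 40.304) / 484.434 = 35.064/484.434 = 0.0724.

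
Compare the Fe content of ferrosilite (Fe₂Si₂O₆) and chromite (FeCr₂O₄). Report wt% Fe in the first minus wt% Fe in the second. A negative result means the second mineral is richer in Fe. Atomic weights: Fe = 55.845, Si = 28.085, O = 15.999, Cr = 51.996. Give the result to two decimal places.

17.38 percentage points

First mineral: 111.690 g Fe in 263.854 g formula = 42.33 wt% Fe.
Second mineral: 55.845 g Fe in 223.833 g formula = 24.95 wt% Fe.
42.33% − 24.95% gives a difference of 17.38 percentage points.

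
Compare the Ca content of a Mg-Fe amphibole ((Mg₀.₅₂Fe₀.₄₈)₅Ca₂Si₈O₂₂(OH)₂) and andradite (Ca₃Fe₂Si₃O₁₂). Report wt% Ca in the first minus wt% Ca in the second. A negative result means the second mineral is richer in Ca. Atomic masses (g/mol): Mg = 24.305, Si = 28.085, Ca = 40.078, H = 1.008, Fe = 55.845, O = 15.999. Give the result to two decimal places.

-14.63 percentage points

Ca in (Mg₀.₅₂Fe₀.₄₈)₅Ca₂Si₈O₂₂(OH)₂: molar mass 888.049 g/mol; 2×40.078 = 80.156 g → 9.03 wt%.
Ca in Ca₃Fe₂Si₃O₁₂: molar mass 508.167 g/mol; 3×40.078 = 120.234 g → 23.66 wt%.
Difference = 9.03 − 23.66 = -14.63 percentage points.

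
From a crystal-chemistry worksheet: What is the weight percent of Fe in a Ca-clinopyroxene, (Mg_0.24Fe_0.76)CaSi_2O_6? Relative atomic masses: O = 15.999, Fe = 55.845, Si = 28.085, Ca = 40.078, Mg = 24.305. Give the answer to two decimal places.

Molar mass of (Mg_0.24Fe_0.76)CaSi_2O_6: 0.24×24.305 + 0.76×55.845 + 1×40.078 + 2×28.085 + 6×15.999 = 240.517 g/mol.
Mass of Fe per formula unit: 0.76 × 55.845 = 42.442 g.
Weight fraction Fe = 42.442 / 240.517 = 0.1765.

17.65 wt%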